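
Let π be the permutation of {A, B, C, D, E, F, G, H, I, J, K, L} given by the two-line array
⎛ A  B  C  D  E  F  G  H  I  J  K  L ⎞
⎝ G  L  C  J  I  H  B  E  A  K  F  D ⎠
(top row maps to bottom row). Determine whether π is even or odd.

even

In disjoint-cycle form the cycle lengths are 11, 1.
A cycle is odd iff its length is even; π has 0 even-length cycles, so sgn(π) = (−1)^0 and π is even.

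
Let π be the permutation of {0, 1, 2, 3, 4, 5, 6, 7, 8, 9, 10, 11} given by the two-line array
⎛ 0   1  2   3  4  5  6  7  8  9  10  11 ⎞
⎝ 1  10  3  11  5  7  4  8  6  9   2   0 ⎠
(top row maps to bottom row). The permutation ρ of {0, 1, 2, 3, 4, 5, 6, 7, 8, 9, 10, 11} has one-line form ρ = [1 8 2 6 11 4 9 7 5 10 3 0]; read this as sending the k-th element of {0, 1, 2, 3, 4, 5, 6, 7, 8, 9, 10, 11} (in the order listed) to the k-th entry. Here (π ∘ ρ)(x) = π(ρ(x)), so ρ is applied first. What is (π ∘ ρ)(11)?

1

ρ(11) = 0, then π(0) = 1; composing gives (π ∘ ρ)(11) = 1.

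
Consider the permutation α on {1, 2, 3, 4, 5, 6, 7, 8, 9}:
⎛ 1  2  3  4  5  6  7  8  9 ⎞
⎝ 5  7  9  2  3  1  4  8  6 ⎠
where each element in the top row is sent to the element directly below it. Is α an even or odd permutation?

In disjoint-cycle form the cycle lengths are 5, 3, 1.
A cycle is odd iff its length is even; α has 0 even-length cycles, so sgn(α) = (−1)^0 and α is even.

even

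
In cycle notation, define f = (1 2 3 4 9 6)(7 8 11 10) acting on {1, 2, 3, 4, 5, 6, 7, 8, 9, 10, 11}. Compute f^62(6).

2

6 lies in the 6-cycle (1 2 3 4 9 6).
Since the cycle has length 6, f^62 acts on it the same as f^2 (62 mod 6 = 2).
Stepping 2 places around the cycle: 6 → 1 → 2.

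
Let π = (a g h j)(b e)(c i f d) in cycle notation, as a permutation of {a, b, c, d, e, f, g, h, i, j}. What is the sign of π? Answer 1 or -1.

The cycle lengths are 4, 4, 2.
A cycle is odd iff its length is even; π has 3 even-length cycles, so sgn(π) = (−1)^3 and π is odd.

-1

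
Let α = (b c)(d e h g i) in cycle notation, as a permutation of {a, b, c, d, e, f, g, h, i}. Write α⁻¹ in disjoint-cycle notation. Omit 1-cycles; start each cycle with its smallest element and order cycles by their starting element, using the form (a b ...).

(b c)(d i g h e)

The inverse reverses each cycle.
Reversing each cycle of α and rotating so the smallest element leads gives (b c)(d i g h e).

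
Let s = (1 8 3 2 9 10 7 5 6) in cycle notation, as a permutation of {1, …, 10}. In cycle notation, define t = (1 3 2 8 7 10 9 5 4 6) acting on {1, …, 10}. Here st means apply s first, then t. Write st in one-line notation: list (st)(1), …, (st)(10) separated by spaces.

7 5 8 6 1 3 4 2 9 10

For each element, apply s then t: 1 → 8 → 7; 2 → 9 → 5; 3 → 2 → 8; 4 → 4 → 6; 5 → 6 → 1; 6 → 1 → 3; 7 → 5 → 4; 8 → 3 → 2; 9 → 10 → 9; 10 → 7 → 10.
So st in one-line form is 7 5 8 6 1 3 4 2 9 10.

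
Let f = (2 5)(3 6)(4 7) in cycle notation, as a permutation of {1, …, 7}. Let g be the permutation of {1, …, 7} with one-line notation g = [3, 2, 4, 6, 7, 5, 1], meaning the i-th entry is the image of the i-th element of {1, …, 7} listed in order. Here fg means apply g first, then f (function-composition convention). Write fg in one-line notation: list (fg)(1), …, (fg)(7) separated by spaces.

6 5 7 3 4 2 1

For each element, apply g then f: 1 → 3 → 6; 2 → 2 → 5; 3 → 4 → 7; 4 → 6 → 3; 5 → 7 → 4; 6 → 5 → 2; 7 → 1 → 1.
So fg in one-line form is 6 5 7 3 4 2 1.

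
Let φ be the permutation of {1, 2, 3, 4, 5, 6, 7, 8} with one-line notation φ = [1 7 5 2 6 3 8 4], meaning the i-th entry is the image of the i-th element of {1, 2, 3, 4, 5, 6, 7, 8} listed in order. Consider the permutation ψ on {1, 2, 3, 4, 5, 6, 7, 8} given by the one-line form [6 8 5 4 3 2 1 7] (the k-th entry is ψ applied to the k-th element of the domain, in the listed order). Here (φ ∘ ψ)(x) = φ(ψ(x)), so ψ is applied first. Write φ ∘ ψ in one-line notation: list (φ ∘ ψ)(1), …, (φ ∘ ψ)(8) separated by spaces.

3 4 6 2 5 7 1 8

(φ ∘ ψ)(x) = φ(ψ(x)). Computing each image: φ(ψ(1)) = φ(6) = 3, φ(ψ(2)) = φ(8) = 4, φ(ψ(3)) = φ(5) = 6, φ(ψ(4)) = φ(4) = 2, φ(ψ(5)) = φ(3) = 5, φ(ψ(6)) = φ(2) = 7, φ(ψ(7)) = φ(1) = 1, φ(ψ(8)) = φ(7) = 8.
Hence φ ∘ ψ = [3 4 6 2 5 7 1 8].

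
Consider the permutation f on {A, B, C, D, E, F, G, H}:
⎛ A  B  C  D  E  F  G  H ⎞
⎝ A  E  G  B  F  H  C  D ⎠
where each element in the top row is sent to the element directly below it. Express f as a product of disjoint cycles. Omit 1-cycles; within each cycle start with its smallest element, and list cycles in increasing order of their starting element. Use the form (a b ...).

(B E F H D)(C G)

Start at B and follow images: B → E → F → H → D → B, giving the cycle (B E F H D).
Repeating from the next unused element and collecting all non-trivial cycles gives (B E F H D)(C G).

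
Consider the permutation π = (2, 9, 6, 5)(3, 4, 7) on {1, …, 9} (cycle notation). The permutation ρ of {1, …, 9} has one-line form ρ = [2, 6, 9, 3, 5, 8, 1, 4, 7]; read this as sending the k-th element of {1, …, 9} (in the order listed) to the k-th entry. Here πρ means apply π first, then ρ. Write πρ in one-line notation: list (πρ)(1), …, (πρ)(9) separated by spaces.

Chase each element through π then ρ: 1 → 1 → 2; 2 → 9 → 7; 3 → 4 → 3; 4 → 7 → 1; 5 → 2 → 6; 6 → 5 → 5; 7 → 3 → 9; 8 → 8 → 4; 9 → 6 → 8.
So πρ in one-line form is 2 7 3 1 6 5 9 4 8.

2 7 3 1 6 5 9 4 8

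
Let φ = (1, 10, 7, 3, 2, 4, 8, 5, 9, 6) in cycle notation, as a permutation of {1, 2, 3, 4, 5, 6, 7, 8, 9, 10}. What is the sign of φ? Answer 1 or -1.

The cycle lengths are 10.
A cycle of length ℓ contributes ℓ−1 transpositions, so φ is a product of 9 transpositions — odd.

-1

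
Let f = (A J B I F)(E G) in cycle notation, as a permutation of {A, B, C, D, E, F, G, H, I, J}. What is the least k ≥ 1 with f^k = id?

10

The disjoint cycles have lengths 5, 2, 1, 1, 1.
The order of f is the least common multiple of its cycle lengths: lcm(5, 2) = 10.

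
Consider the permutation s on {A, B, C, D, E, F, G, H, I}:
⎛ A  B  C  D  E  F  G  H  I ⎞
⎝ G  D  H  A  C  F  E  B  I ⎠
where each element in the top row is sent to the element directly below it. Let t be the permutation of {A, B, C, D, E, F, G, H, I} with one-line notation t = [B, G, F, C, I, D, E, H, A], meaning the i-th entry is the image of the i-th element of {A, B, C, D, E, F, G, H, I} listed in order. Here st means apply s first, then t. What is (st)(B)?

(st)(B) = t(s(B)). s(B) = D, then t(D) = C. So (st)(B) = C.

C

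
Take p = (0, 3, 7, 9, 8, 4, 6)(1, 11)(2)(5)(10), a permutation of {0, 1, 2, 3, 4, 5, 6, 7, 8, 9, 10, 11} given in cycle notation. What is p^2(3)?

3 lies in the 7-cycle (0, 3, 7, 9, 8, 4, 6).
Stepping 2 places around the cycle: 3 → 7 → 9.

9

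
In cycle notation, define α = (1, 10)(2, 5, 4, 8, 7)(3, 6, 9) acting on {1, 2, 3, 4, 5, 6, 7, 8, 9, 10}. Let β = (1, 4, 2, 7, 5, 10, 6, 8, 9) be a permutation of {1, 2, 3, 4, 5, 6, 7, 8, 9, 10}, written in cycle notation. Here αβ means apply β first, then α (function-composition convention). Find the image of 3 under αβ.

6

First apply β: β(3) = 3, then α(3) = 6. Thus (αβ)(3) = 6.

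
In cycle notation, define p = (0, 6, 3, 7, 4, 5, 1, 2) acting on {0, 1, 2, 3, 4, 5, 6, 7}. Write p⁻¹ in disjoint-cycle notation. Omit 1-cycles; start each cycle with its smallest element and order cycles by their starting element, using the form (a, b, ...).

The inverse reverses each cycle.
Reversing each cycle of p and rotating so the smallest element leads gives (0, 2, 1, 5, 4, 7, 3, 6).

(0, 2, 1, 5, 4, 7, 3, 6)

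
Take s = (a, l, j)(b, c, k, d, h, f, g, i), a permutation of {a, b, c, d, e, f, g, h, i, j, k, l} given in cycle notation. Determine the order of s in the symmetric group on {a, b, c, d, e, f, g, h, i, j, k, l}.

24

The disjoint cycles have lengths 8, 3, 1.
The order of s is the least common multiple of its cycle lengths: lcm(8, 3) = 24.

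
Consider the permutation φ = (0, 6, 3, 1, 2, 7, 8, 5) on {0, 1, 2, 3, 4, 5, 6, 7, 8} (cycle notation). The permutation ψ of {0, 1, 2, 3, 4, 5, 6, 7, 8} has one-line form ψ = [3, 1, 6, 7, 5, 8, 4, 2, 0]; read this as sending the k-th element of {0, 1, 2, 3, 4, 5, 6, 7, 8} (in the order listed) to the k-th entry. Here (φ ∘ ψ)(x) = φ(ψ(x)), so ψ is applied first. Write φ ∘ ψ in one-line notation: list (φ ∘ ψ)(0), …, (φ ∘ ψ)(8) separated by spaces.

1 2 3 8 0 5 4 7 6

Chase each element through ψ then φ: 0 → 3 → 1; 1 → 1 → 2; 2 → 6 → 3; 3 → 7 → 8; 4 → 5 → 0; 5 → 8 → 5; 6 → 4 → 4; 7 → 2 → 7; 8 → 0 → 6.
So φ ∘ ψ in one-line form is 1 2 3 8 0 5 4 7 6.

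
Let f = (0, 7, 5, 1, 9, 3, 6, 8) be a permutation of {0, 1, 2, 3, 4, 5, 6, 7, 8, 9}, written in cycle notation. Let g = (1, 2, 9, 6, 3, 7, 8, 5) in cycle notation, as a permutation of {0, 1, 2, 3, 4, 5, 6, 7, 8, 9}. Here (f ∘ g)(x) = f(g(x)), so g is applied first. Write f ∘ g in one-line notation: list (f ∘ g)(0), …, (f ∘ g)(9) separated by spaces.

For each element, apply g then f: 0 → 0 → 7; 1 → 2 → 2; 2 → 9 → 3; 3 → 7 → 5; 4 → 4 → 4; 5 → 1 → 9; 6 → 3 → 6; 7 → 8 → 0; 8 → 5 → 1; 9 → 6 → 8.
So f ∘ g in one-line form is 7 2 3 5 4 9 6 0 1 8.

7 2 3 5 4 9 6 0 1 8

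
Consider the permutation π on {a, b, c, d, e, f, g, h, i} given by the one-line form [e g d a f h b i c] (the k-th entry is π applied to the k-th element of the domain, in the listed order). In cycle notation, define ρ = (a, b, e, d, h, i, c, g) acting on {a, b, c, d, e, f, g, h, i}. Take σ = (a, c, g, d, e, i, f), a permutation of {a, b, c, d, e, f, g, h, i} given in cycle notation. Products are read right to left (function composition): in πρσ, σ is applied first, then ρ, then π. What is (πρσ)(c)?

e

(πρσ)(c) = π(ρ(σ(c))). σ(c) = g, then ρ(g) = a, then π(a) = e, so the result is e.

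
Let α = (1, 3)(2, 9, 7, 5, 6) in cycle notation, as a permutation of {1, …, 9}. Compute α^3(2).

5

2 lies in the 5-cycle (2, 9, 7, 5, 6).
Advancing 3 steps from 2: 2 → 9 → 7 → 5.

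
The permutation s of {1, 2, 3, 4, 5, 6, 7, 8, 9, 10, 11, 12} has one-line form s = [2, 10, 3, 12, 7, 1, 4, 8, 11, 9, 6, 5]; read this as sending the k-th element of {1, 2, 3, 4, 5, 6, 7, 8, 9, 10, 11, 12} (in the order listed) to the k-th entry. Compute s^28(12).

12

Tracing 12 → 5 → … returns to 12 after 4 steps, so 12 lies in a 4-cycle (4 12 5 7).
Since the cycle has length 4, s^28 acts on it the same as s^0 (28 mod 4 = 0).
So s^28(12) = 12.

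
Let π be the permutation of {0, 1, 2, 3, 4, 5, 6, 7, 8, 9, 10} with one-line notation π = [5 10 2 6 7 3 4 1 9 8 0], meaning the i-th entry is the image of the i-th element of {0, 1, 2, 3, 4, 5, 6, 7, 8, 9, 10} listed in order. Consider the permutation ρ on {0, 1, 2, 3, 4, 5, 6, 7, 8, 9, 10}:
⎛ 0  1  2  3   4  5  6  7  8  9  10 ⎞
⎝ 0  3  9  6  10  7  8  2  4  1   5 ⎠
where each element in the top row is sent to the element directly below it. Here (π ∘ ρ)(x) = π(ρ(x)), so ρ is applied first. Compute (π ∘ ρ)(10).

3

First apply ρ: ρ(10) = 5, then π(5) = 3. Thus (π ∘ ρ)(10) = 3.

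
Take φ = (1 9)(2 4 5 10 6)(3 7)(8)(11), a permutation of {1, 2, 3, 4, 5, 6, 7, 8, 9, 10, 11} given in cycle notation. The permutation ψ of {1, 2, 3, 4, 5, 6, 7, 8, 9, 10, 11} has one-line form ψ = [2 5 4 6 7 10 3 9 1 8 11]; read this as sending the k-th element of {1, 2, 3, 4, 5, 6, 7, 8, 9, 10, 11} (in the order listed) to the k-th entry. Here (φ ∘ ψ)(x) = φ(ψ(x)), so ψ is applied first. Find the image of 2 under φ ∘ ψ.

10

(φ ∘ ψ)(2) = φ(ψ(2)). ψ(2) = 5, then φ(5) = 10. So (φ ∘ ψ)(2) = 10.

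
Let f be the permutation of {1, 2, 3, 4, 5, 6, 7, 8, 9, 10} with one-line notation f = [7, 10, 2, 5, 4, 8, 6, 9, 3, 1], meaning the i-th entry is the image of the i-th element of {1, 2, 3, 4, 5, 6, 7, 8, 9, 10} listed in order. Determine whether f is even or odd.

In disjoint-cycle form the cycle lengths are 8, 2.
A cycle is odd iff its length is even; f has 2 even-length cycles, so sgn(f) = (−1)^2 and f is even.

even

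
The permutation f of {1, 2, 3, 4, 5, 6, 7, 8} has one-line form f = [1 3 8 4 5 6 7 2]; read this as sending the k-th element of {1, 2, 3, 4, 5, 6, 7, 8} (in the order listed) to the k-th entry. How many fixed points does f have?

5

The fixed points (elements with f(x) = x) are {1, 4, 5, 6, 7}, so there are 5.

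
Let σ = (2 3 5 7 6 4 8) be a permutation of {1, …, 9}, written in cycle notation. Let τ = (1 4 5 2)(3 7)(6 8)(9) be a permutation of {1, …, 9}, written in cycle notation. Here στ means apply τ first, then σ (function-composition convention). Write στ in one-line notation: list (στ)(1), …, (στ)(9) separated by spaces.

8 1 6 7 3 2 5 4 9

(στ)(x) = σ(τ(x)). Computing each image: σ(τ(1)) = σ(4) = 8, σ(τ(2)) = σ(1) = 1, σ(τ(3)) = σ(7) = 6, σ(τ(4)) = σ(5) = 7, σ(τ(5)) = σ(2) = 3, σ(τ(6)) = σ(8) = 2, σ(τ(7)) = σ(3) = 5, σ(τ(8)) = σ(6) = 4, σ(τ(9)) = σ(9) = 9.
Hence στ = [8 1 6 7 3 2 5 4 9].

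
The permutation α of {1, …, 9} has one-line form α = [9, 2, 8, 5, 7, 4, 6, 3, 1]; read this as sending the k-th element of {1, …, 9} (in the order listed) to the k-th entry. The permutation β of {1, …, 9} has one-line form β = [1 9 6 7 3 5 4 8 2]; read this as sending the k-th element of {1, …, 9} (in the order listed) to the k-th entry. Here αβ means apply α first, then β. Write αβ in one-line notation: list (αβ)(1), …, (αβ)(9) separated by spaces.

Chase each element through α then β: 1 → 9 → 2; 2 → 2 → 9; 3 → 8 → 8; 4 → 5 → 3; 5 → 7 → 4; 6 → 4 → 7; 7 → 6 → 5; 8 → 3 → 6; 9 → 1 → 1.
So αβ in one-line form is 2 9 8 3 4 7 5 6 1.

2 9 8 3 4 7 5 6 1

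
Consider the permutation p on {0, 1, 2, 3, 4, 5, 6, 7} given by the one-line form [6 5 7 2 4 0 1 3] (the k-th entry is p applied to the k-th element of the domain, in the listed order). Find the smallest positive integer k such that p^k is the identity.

Writing p as disjoint cycles, the cycle lengths are 4, 3, 1.
The order of p is the least common multiple of its cycle lengths: lcm(4, 3) = 12.

12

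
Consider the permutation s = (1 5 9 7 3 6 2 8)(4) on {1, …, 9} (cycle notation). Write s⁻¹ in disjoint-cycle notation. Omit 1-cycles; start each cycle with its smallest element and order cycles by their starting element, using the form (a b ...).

Inverting a permutation written in cycle notation just reverses the order within every cycle.
Reversing each cycle of s and rotating so the smallest element leads gives (1 8 2 6 3 7 9 5).

(1 8 2 6 3 7 9 5)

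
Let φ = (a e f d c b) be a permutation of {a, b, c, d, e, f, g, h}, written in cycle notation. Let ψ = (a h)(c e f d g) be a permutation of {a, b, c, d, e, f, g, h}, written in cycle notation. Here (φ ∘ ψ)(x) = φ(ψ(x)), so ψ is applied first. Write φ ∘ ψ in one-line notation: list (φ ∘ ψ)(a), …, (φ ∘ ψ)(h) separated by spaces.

Chase each element through ψ then φ: a → h → h; b → b → a; c → e → f; d → g → g; e → f → d; f → d → c; g → c → b; h → a → e.
So φ ∘ ψ in one-line form is h a f g d c b e.

h a f g d c b e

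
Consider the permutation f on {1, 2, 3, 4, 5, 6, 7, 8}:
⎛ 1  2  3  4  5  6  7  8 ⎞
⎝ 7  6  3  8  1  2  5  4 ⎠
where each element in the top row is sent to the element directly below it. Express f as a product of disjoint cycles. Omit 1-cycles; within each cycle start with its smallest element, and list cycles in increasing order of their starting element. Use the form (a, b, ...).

Start at 1 and follow images: 1 → 7 → 5 → 1, giving the cycle (1, 7, 5).
Continuing from each remaining unvisited element yields (1, 7, 5)(2, 6)(4, 8).

(1, 7, 5)(2, 6)(4, 8)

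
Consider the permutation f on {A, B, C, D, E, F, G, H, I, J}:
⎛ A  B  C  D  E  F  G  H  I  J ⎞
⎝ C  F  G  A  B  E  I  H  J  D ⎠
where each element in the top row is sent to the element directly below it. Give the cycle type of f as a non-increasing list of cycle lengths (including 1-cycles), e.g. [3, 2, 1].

The disjoint cycles are (A C G I J D)(B F E)(H), with lengths 6, 3, 1 in non-increasing order.

[6, 3, 1]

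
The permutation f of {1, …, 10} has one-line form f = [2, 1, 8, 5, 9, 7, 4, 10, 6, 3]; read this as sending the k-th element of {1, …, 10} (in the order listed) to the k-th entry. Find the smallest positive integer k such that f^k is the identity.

30

The disjoint-cycle form of f has cycle lengths 5, 3, 2.
The order of f is the least common multiple of its cycle lengths: lcm(5, 3, 2) = 30.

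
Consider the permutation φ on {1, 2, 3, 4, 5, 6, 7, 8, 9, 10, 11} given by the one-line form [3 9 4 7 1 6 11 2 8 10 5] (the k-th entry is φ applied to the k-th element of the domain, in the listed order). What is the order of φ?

6

Decomposing into disjoint cycles gives cycle lengths 6, 3, 1, 1.
The order is lcm(6, 3) = 6.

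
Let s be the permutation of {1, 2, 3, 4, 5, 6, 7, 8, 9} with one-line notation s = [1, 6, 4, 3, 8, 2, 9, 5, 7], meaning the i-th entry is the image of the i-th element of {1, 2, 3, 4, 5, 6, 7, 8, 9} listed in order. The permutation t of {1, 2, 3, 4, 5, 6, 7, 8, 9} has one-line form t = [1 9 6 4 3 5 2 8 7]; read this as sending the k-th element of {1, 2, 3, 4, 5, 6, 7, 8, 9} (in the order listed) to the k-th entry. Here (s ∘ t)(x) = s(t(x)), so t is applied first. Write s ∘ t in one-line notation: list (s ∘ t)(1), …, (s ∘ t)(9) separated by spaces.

1 7 2 3 4 8 6 5 9

(s ∘ t)(x) = s(t(x)). Computing each image: s(t(1)) = s(1) = 1, s(t(2)) = s(9) = 7, s(t(3)) = s(6) = 2, s(t(4)) = s(4) = 3, s(t(5)) = s(3) = 4, s(t(6)) = s(5) = 8, s(t(7)) = s(2) = 6, s(t(8)) = s(8) = 5, s(t(9)) = s(7) = 9.
Hence s ∘ t = [1 7 2 3 4 8 6 5 9].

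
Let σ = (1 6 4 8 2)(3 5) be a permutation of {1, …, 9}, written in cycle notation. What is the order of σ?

10

The disjoint cycles have lengths 5, 2, 1, 1.
Since disjoint cycles commute, ord(σ) = lcm(5, 2) = 10.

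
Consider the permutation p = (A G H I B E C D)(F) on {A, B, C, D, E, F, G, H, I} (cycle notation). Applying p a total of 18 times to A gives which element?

A lies in the 8-cycle (A G H I B E C D).
Powers repeat with period 8 on this cycle, and 18 mod 8 = 2, so p^18(A) = p^2(A).
Advancing 2 steps from A: A → G → H.

H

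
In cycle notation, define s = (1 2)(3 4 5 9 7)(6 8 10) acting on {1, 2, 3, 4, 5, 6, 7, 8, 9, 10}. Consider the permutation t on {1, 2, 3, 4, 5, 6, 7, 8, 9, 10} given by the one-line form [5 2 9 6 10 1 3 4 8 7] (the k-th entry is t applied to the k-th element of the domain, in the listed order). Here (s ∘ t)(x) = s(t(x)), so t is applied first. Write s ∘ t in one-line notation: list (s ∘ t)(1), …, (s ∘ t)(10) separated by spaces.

(s ∘ t)(x) = s(t(x)). Computing each image: s(t(1)) = s(5) = 9, s(t(2)) = s(2) = 1, s(t(3)) = s(9) = 7, s(t(4)) = s(6) = 8, s(t(5)) = s(10) = 6, s(t(6)) = s(1) = 2, s(t(7)) = s(3) = 4, s(t(8)) = s(4) = 5, s(t(9)) = s(8) = 10, s(t(10)) = s(7) = 3.
Hence s ∘ t = [9 1 7 8 6 2 4 5 10 3].

9 1 7 8 6 2 4 5 10 3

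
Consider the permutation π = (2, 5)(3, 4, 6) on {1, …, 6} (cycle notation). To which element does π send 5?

2

5 appears in (2, 5); the next entry (wrapping around) is 2.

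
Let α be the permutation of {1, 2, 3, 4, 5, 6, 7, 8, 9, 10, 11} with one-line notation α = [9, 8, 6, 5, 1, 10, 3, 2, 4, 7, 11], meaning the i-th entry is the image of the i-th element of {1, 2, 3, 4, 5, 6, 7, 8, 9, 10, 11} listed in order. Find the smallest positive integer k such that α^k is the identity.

4

Decomposing into disjoint cycles gives cycle lengths 4, 4, 2, 1.
The order is lcm(4, 4, 2) = 4.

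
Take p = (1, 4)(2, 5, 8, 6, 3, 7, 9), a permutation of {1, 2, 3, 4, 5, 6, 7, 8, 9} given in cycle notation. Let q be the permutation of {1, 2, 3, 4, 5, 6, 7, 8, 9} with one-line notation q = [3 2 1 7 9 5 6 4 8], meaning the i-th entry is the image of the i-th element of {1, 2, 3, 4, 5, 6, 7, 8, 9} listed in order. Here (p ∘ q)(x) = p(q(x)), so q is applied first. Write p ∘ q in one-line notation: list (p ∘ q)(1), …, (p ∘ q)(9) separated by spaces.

7 5 4 9 2 8 3 1 6

Chase each element through q then p: 1 → 3 → 7; 2 → 2 → 5; 3 → 1 → 4; 4 → 7 → 9; 5 → 9 → 2; 6 → 5 → 8; 7 → 6 → 3; 8 → 4 → 1; 9 → 8 → 6.
So p ∘ q in one-line form is 7 5 4 9 2 8 3 1 6.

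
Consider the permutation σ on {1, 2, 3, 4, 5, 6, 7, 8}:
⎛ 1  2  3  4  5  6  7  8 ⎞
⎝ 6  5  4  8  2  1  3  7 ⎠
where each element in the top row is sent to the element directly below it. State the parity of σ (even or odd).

odd

In disjoint-cycle form the cycle lengths are 4, 2, 2.
A cycle is odd iff its length is even; σ has 3 even-length cycles, so sgn(σ) = (−1)^3 and σ is odd.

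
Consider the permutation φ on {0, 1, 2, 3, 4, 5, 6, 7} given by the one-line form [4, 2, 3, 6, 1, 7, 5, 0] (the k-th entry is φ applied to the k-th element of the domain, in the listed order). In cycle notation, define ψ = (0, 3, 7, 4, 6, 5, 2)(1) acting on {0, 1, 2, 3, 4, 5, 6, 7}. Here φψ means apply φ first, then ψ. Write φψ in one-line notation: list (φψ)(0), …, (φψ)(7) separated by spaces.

(φψ)(x) = ψ(φ(x)). Computing each image: ψ(φ(0)) = ψ(4) = 6, ψ(φ(1)) = ψ(2) = 0, ψ(φ(2)) = ψ(3) = 7, ψ(φ(3)) = ψ(6) = 5, ψ(φ(4)) = ψ(1) = 1, ψ(φ(5)) = ψ(7) = 4, ψ(φ(6)) = ψ(5) = 2, ψ(φ(7)) = ψ(0) = 3.
Hence φψ = [6 0 7 5 1 4 2 3].

6 0 7 5 1 4 2 3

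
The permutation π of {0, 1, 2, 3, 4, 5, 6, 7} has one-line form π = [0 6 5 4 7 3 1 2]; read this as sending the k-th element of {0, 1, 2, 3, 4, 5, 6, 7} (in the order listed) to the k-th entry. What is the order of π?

The disjoint-cycle form of π has cycle lengths 5, 2, 1.
The order of π is the least common multiple of its cycle lengths: lcm(5, 2) = 10.

10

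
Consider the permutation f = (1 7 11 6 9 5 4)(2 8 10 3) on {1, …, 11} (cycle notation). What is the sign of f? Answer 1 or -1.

-1

The cycle lengths are 7, 4.
A cycle of length ℓ contributes ℓ−1 transpositions, so f is a product of 6 + 3 = 9 transpositions — odd.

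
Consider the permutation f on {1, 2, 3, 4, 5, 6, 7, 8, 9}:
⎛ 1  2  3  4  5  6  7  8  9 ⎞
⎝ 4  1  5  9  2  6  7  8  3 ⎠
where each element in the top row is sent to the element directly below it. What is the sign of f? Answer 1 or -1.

In disjoint-cycle form the cycle lengths are 6, 1, 1, 1.
A cycle of length ℓ contributes ℓ−1 transpositions, so f is a product of 5 transpositions — odd.

-1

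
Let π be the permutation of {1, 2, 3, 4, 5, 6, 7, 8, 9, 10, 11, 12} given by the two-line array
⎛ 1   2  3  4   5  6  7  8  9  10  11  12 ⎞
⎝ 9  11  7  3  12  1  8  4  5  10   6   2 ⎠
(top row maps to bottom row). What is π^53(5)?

6

Tracing 5 → 12 → … returns to 5 after 7 steps, so 5 lies in a 7-cycle (1, 9, 5, 12, 2, 11, 6).
Powers repeat with period 7 on this cycle, and 53 mod 7 = 4, so π^53(5) = π^4(5).
Advancing 4 steps from 5: 5 → 12 → 2 → 11 → 6.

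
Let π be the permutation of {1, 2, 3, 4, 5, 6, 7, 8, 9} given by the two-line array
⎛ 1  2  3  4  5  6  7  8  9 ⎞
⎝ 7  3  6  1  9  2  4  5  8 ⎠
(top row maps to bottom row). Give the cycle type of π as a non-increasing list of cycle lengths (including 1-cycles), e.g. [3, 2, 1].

[3, 3, 3]

The disjoint cycles are (1, 7, 4)(2, 3, 6)(5, 9, 8), with lengths 3, 3, 3 in non-increasing order.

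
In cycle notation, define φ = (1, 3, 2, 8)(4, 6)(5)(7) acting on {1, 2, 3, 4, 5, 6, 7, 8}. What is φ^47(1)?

1 lies in the 4-cycle (1, 3, 2, 8).
On a 4-cycle, φ^4 is the identity, so φ^47 = φ^3 there (47 ≡ 3 mod 4).
Advancing 3 steps from 1: 1 → 3 → 2 → 8.

8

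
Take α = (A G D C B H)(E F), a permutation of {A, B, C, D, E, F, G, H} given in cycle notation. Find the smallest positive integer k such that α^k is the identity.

The cycle type of α is (6, 2).
The order of α is the least common multiple of its cycle lengths: lcm(6, 2) = 6.

6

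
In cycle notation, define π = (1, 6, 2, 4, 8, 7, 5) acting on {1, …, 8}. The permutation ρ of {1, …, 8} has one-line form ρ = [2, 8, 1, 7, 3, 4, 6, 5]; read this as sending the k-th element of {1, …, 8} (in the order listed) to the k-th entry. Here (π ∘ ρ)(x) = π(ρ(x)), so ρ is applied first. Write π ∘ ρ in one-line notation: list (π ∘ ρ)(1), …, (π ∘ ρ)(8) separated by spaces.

4 7 6 5 3 8 2 1

(π ∘ ρ)(x) = π(ρ(x)). Computing each image: π(ρ(1)) = π(2) = 4, π(ρ(2)) = π(8) = 7, π(ρ(3)) = π(1) = 6, π(ρ(4)) = π(7) = 5, π(ρ(5)) = π(3) = 3, π(ρ(6)) = π(4) = 8, π(ρ(7)) = π(6) = 2, π(ρ(8)) = π(5) = 1.
Hence π ∘ ρ = [4 7 6 5 3 8 2 1].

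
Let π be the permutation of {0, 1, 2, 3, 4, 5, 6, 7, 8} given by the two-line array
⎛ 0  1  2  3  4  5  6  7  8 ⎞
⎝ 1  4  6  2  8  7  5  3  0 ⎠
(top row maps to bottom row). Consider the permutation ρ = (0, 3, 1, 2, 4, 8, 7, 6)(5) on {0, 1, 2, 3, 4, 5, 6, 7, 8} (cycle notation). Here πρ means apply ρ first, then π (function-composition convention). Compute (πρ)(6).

1

(πρ)(6) = π(ρ(6)). ρ(6) = 0, then π(0) = 1. So (πρ)(6) = 1.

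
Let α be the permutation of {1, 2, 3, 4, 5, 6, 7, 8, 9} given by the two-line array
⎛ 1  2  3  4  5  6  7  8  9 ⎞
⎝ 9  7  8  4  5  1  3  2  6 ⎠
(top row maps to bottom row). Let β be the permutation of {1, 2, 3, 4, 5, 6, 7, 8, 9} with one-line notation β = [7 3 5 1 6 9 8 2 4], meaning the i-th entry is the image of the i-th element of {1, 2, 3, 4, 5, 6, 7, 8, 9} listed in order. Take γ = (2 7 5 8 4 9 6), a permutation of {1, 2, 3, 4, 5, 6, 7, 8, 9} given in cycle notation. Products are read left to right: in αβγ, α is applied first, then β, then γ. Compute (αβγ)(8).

3

(αβγ)(8) = γ(β(α(8))). α(8) = 2, then β(2) = 3, then γ(3) = 3, so the result is 3.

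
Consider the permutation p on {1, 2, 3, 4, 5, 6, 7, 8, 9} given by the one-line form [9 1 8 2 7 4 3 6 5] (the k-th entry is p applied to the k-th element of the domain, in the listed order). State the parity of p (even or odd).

even

In disjoint-cycle form the cycle lengths are 9.
A cycle is odd iff its length is even; p has 0 even-length cycles, so sgn(p) = (−1)^0 and p is even.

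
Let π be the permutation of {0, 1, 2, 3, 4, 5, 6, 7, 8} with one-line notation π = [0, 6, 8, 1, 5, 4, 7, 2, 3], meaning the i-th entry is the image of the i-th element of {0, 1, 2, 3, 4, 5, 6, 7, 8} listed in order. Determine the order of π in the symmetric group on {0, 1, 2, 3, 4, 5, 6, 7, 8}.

Decomposing into disjoint cycles gives cycle lengths 6, 2, 1.
The order of π is the least common multiple of its cycle lengths: lcm(6, 2) = 6.

6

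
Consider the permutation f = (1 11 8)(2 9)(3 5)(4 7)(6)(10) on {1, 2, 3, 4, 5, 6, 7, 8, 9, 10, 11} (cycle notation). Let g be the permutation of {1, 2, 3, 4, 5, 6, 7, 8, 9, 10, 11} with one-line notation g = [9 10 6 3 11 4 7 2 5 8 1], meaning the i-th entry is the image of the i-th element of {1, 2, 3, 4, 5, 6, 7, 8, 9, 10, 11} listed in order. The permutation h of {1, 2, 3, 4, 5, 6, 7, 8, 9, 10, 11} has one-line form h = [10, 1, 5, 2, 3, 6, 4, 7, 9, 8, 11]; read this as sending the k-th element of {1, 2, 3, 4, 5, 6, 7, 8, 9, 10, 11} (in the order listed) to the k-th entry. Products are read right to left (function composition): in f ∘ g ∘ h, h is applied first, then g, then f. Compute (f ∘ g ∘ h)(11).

11

(f ∘ g ∘ h)(11) = f(g(h(11))). h(11) = 11, then g(11) = 1, then f(1) = 11, so the result is 11.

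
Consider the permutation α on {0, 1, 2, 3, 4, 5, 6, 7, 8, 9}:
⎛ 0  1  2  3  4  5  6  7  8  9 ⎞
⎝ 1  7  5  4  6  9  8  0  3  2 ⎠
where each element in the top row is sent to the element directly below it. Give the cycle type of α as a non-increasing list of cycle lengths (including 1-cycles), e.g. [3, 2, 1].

The disjoint cycles are (0 1 7)(2 5 9)(3 4 6 8), with lengths 4, 3, 3 in non-increasing order.

[4, 3, 3]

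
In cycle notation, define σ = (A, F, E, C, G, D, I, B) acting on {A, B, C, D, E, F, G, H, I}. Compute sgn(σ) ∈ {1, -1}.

-1

The cycle lengths are 8, 1.
A cycle is odd iff its length is even; σ has 1 even-length cycle, so sgn(σ) = (−1)^1 and σ is odd.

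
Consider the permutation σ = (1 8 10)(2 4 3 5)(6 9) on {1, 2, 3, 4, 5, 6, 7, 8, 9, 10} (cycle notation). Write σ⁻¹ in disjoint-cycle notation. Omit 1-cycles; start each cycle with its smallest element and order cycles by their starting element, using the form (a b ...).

(1 10 8)(2 5 3 4)(6 9)

The inverse reverses each cycle.
After reversing and putting each cycle's least element first, σ⁻¹ = (1 10 8)(2 5 3 4)(6 9).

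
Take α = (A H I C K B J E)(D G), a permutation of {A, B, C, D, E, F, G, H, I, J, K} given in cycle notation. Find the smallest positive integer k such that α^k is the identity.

8

The cycle type of α is (8, 2, 1).
The order of α is the least common multiple of its cycle lengths: lcm(8, 2) = 8.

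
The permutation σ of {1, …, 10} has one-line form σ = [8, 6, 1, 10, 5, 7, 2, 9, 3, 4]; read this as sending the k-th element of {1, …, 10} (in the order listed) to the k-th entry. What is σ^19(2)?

Tracing 2 → 6 → … returns to 2 after 3 steps, so 2 lies in a 3-cycle (2, 6, 7).
On a 3-cycle, σ^3 is the identity, so σ^19 = σ^1 there (19 ≡ 1 mod 3).
Stepping 1 place around the cycle: 2 → 6.

6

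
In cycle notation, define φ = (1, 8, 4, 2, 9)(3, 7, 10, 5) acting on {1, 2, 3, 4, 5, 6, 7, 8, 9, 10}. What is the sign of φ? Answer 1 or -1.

The cycle lengths are 5, 4, 1.
A cycle of length ℓ contributes ℓ−1 transpositions, so φ is a product of 4 + 3 = 7 transpositions — odd.

-1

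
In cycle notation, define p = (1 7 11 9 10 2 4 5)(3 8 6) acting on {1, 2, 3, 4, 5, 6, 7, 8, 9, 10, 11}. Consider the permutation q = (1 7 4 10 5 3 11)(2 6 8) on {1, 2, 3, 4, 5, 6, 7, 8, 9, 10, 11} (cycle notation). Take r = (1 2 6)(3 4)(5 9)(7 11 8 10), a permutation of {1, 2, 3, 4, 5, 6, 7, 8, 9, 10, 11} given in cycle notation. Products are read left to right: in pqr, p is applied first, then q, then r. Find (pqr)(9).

9

Apply the permutations in order: p(9) = 10, then q(10) = 5, then r(5) = 9. So (pqr)(9) = 9.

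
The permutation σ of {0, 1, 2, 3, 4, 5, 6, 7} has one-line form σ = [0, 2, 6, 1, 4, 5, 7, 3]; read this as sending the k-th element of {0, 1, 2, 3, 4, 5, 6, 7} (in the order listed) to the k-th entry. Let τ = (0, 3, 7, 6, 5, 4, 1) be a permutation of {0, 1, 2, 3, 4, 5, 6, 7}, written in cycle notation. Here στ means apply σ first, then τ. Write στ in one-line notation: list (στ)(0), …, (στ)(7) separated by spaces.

(στ)(x) = τ(σ(x)). Computing each image: τ(σ(0)) = τ(0) = 3, τ(σ(1)) = τ(2) = 2, τ(σ(2)) = τ(6) = 5, τ(σ(3)) = τ(1) = 0, τ(σ(4)) = τ(4) = 1, τ(σ(5)) = τ(5) = 4, τ(σ(6)) = τ(7) = 6, τ(σ(7)) = τ(3) = 7.
Hence στ = [3 2 5 0 1 4 6 7].

3 2 5 0 1 4 6 7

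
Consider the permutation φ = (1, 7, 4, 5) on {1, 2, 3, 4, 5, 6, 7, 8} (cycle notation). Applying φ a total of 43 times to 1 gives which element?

5

1 lies in the 4-cycle (1, 7, 4, 5).
Since the cycle has length 4, φ^43 acts on it the same as φ^3 (43 mod 4 = 3).
Advancing 3 steps from 1: 1 → 7 → 4 → 5.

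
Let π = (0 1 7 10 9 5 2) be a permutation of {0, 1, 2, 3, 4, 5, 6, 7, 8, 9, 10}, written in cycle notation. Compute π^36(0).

1

0 lies in the 7-cycle (0 1 7 10 9 5 2).
On a 7-cycle, π^7 is the identity, so π^36 = π^1 there (36 ≡ 1 mod 7).
Stepping 1 place around the cycle: 0 → 1.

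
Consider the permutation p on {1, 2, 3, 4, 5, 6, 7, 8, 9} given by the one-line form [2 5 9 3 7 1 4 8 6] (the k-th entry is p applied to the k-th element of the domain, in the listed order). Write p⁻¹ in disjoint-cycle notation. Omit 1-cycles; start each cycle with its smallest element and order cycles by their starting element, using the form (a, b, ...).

First write p in disjoint cycles: (1, 2, 5, 7, 4, 3, 9, 6).
Reversing each cycle (and rotating so the smallest element leads) gives p⁻¹ = (1, 6, 9, 3, 4, 7, 5, 2).

(1, 6, 9, 3, 4, 7, 5, 2)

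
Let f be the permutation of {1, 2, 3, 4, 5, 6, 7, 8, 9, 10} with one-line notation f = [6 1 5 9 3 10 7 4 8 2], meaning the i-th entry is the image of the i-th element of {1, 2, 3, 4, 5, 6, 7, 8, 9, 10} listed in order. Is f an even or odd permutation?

even

In disjoint-cycle form the cycle lengths are 4, 3, 2, 1.
A cycle is odd iff its length is even; f has 2 even-length cycles, so sgn(f) = (−1)^2 and f is even.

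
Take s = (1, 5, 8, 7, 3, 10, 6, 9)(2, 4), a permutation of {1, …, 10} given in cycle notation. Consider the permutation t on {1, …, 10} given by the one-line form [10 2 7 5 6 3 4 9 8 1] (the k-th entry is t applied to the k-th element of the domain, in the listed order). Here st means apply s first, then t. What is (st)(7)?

First apply s: s(7) = 3, then t(3) = 7. Thus (st)(7) = 7.

7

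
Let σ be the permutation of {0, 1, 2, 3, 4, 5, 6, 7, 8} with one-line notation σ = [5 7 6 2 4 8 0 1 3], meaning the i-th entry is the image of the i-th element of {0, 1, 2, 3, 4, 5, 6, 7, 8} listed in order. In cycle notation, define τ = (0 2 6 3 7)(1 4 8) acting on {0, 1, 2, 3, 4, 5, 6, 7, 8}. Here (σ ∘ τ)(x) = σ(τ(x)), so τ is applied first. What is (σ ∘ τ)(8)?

(σ ∘ τ)(8) = σ(τ(8)). τ(8) = 1, then σ(1) = 7. So (σ ∘ τ)(8) = 7.

7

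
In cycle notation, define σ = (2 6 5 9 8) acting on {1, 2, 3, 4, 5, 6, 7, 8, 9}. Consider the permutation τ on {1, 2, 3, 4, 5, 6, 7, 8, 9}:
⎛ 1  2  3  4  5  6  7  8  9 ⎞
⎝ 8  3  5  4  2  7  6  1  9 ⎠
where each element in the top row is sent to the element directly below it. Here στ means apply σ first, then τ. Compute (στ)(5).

(στ)(5) = τ(σ(5)). σ(5) = 9, then τ(9) = 9. So (στ)(5) = 9.

9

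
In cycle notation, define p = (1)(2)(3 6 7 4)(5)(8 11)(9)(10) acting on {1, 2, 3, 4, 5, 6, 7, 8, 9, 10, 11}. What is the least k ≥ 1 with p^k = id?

The disjoint cycles have lengths 4, 2, 1, 1, 1, 1, 1.
The order of p is the least common multiple of its cycle lengths: lcm(4, 2) = 4.

4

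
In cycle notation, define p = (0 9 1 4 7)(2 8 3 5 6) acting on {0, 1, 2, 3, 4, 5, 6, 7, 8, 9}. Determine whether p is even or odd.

even

The cycle lengths are 5, 5.
A cycle of length ℓ contributes ℓ−1 transpositions, so p is a product of 4 + 4 = 8 transpositions — even.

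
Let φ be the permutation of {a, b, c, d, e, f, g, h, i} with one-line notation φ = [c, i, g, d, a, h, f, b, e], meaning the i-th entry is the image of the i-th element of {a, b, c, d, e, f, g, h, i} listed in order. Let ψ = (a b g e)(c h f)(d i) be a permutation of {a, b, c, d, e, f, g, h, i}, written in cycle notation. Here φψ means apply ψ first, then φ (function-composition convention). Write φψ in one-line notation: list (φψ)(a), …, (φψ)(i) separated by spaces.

For each element, apply ψ then φ: a → b → i; b → g → f; c → h → b; d → i → e; e → a → c; f → c → g; g → e → a; h → f → h; i → d → d.
Collecting the images, φψ = [i f b e c g a h d].

i f b e c g a h d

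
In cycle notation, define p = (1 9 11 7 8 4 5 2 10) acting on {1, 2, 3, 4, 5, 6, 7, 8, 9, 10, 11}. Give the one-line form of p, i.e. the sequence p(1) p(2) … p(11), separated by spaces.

Image by image: 1→9, 2→10, 3→3, 4→5, 5→2, 6→6, 7→8, 8→4, 9→11, 10→1, 11→7.
So the one-line form is 9 10 3 5 2 6 8 4 11 1 7.

9 10 3 5 2 6 8 4 11 1 7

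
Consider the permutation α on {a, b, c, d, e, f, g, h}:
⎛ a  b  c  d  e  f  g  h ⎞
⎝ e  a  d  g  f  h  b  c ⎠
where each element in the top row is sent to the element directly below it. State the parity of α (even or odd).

odd

In disjoint-cycle form the cycle lengths are 8.
A cycle is odd iff its length is even; α has 1 even-length cycle, so sgn(α) = (−1)^1 and α is odd.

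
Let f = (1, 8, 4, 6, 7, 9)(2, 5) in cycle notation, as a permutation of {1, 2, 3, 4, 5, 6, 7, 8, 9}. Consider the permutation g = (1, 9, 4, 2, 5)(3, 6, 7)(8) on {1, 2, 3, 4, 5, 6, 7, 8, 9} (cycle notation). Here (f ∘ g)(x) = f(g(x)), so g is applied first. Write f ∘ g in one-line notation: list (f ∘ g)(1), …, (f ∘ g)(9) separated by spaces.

1 2 7 5 8 9 3 4 6

(f ∘ g)(x) = f(g(x)). Computing each image: f(g(1)) = f(9) = 1, f(g(2)) = f(5) = 2, f(g(3)) = f(6) = 7, f(g(4)) = f(2) = 5, f(g(5)) = f(1) = 8, f(g(6)) = f(7) = 9, f(g(7)) = f(3) = 3, f(g(8)) = f(8) = 4, f(g(9)) = f(4) = 6.
Hence f ∘ g = [1 2 7 5 8 9 3 4 6].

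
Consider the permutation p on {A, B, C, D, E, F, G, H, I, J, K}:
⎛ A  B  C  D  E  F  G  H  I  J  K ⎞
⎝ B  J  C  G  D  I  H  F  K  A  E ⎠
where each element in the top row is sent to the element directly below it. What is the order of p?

21

The disjoint-cycle form of p has cycle lengths 7, 3, 1.
The order of p is the least common multiple of its cycle lengths: lcm(7, 3) = 21.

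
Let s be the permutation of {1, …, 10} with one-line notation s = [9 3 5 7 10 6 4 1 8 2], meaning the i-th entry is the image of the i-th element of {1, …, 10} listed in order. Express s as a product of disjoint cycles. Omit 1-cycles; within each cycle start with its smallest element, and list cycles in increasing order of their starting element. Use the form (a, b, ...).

Iterating s from 1 gives 1 → 9 → 8 → 1; that is the 3-cycle (1, 9, 8).
Repeating from the next unused element and collecting all non-trivial cycles gives (1, 9, 8)(2, 3, 5, 10)(4, 7).

(1, 9, 8)(2, 3, 5, 10)(4, 7)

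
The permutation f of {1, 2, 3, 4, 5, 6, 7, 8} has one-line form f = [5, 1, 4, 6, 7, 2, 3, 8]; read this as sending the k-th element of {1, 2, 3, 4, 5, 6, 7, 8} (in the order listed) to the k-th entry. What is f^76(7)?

Tracing 7 → 3 → … returns to 7 after 7 steps, so 7 lies in a 7-cycle (1, 5, 7, 3, 4, 6, 2).
Powers repeat with period 7 on this cycle, and 76 mod 7 = 6, so f^76(7) = f^6(7).
Advancing 6 steps from 7: 7 → 3 → 4 → 6 → 2 → 1 → 5.

5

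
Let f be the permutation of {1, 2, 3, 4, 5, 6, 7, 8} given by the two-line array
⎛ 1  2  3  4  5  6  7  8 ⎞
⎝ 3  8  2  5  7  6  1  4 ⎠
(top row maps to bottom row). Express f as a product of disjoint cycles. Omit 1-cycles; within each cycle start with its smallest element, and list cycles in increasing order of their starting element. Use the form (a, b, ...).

Iterating f from 1 gives 1 → 3 → 2 → 8 → 4 → 5 → 7 → 1; that is the 7-cycle (1, 3, 2, 8, 4, 5, 7).
Continuing from each remaining unvisited element yields (1, 3, 2, 8, 4, 5, 7).

(1, 3, 2, 8, 4, 5, 7)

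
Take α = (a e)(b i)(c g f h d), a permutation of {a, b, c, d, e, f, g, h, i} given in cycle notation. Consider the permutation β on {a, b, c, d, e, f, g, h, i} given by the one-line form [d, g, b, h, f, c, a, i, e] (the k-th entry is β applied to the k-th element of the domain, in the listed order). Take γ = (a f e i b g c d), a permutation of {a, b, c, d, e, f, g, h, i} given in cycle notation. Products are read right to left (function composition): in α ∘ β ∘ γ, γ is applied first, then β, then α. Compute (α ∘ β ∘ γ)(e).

a

Chase e: γ(e) = i; β(i) = e; α(e) = a. Hence (α ∘ β ∘ γ)(e) = a.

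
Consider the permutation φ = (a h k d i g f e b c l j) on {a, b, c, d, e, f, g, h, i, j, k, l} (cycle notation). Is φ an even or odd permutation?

odd

The cycle lengths are 12.
A cycle is odd iff its length is even; φ has 1 even-length cycle, so sgn(φ) = (−1)^1 and φ is odd.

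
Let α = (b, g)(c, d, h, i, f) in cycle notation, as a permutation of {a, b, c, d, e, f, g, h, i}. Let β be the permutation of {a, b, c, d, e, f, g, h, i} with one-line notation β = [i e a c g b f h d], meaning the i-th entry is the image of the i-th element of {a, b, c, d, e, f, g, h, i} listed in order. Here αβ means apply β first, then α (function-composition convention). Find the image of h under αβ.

i

First apply β: β(h) = h, then α(h) = i. Thus (αβ)(h) = i.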